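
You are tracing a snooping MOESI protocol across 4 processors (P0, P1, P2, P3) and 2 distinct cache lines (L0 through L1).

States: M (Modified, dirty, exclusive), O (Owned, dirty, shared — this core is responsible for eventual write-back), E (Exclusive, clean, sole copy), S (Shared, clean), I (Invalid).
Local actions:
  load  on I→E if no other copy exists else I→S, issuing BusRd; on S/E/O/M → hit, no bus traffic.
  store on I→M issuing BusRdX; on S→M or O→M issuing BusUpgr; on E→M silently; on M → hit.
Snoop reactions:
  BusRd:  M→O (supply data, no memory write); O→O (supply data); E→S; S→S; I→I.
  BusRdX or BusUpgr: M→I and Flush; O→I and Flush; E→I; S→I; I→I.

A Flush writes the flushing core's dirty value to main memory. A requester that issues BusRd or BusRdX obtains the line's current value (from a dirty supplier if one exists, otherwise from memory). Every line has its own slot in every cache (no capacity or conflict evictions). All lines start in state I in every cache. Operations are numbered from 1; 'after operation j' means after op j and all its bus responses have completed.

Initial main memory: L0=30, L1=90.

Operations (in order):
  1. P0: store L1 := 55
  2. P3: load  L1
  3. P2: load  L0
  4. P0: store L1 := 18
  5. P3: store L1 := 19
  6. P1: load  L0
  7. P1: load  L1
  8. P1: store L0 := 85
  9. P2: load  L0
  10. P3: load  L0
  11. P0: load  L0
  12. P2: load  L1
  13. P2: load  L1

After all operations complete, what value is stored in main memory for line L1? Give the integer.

memory[L1] = 18

  op1 P0: store L1 := 55 → M/I/I/I on L1; bus BusRdX; mem=90
  op2 P3: load  L1 → O/I/I/S on L1; bus BusRd; mem=90
  op3 P2: load  L0 → I/I/E/I on L0; bus BusRd; mem=30
  op4 P0: store L1 := 18 → M/I/I/I on L1; bus BusUpgr; mem=90
  op5 P3: store L1 := 19 → I/I/I/M on L1; bus BusRdX Flush; mem=18
  op6 P1: load  L0 → I/S/S/I on L0; bus BusRd; mem=30
  op7 P1: load  L1 → I/S/I/O on L1; bus BusRd; mem=18
  op8 P1: store L0 := 85 → I/M/I/I on L0; bus BusUpgr; mem=30
  op9 P2: load  L0 → I/O/S/I on L0; bus BusRd; mem=30
  op10 P3: load  L0 → I/O/S/S on L0; bus BusRd; mem=30
  op11 P0: load  L0 → S/O/S/S on L0; bus BusRd; mem=30
  op12 P2: load  L1 → I/S/S/O on L1; bus BusRd; mem=18
  op13 P2: load  L1 → I/S/S/O on L1; bus (none); mem=18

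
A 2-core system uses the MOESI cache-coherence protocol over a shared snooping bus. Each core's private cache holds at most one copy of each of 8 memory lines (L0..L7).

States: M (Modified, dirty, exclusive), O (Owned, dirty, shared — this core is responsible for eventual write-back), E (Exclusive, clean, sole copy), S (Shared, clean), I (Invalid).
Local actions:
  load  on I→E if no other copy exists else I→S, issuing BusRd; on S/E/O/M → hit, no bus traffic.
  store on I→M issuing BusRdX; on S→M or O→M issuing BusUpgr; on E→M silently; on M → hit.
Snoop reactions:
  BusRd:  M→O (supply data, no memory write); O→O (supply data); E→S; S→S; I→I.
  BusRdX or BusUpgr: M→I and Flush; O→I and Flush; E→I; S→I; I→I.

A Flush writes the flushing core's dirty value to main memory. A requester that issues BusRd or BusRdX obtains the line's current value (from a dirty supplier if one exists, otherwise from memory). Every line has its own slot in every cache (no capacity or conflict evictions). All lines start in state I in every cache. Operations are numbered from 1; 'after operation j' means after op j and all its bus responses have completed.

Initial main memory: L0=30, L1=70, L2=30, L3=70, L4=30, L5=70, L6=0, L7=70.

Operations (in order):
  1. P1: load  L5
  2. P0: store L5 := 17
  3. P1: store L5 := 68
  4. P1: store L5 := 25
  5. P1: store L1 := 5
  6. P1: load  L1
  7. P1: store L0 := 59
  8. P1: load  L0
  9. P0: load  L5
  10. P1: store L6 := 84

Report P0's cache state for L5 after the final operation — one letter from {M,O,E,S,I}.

[1] P1: load  L5 | P0:I, P1:E(70) | bus: BusRd
[2] P0: store L5 := 17 | P0:M(17), P1:I | bus: BusRdX
[3] P1: store L5 := 68 | P0:I, P1:M(68) | bus: BusRdX,Flush
[4] P1: store L5 := 25 | P0:I, P1:M(25) | bus: none
[5] P1: store L1 := 5 | P0:I, P1:M(5) | bus: BusRdX
[6] P1: load  L1 | P0:I, P1:M(5) | bus: none
[7] P1: store L0 := 59 | P0:I, P1:M(59) | bus: BusRdX
[8] P1: load  L0 | P0:I, P1:M(59) | bus: none
[9] P0: load  L5 | P0:S(25), P1:O(25) | bus: BusRd
[10] P1: store L6 := 84 | P0:I, P1:M(84) | bus: BusRdX

state = S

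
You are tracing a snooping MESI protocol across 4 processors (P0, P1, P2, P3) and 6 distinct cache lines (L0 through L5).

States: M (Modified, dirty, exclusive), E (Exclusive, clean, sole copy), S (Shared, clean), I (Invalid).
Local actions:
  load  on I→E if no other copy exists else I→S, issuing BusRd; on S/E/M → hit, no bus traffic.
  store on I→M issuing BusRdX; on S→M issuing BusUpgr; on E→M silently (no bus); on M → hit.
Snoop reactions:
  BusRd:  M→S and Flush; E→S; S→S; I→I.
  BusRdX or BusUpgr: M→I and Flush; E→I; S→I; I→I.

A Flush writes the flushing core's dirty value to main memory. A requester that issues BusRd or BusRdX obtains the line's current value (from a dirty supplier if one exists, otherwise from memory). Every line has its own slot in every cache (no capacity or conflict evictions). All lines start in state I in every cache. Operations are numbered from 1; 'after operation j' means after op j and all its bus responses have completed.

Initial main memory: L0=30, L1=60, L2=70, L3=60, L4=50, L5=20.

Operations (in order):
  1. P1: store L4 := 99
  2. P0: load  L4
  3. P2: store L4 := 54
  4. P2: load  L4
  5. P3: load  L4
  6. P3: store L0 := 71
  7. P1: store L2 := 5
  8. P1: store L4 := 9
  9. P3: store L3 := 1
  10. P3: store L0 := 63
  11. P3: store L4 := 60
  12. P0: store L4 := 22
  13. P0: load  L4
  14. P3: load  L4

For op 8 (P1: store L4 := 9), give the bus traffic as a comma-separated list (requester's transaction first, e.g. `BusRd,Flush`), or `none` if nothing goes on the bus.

1. P1: store L4 := 99  bus=[BusRdX]  L4: P0=I P1=M P2=I P3=I  mem[L4]=50
2. P0: load  L4  bus=[BusRd,Flush]  L4: P0=S P1=S P2=I P3=I  mem[L4]=99
3. P2: store L4 := 54  bus=[BusRdX]  L4: P0=I P1=I P2=M P3=I  mem[L4]=99
4. P2: load  L4  bus=[-]  L4: P0=I P1=I P2=M P3=I  mem[L4]=99
5. P3: load  L4  bus=[BusRd,Flush]  L4: P0=I P1=I P2=S P3=S  mem[L4]=54
6. P3: store L0 := 71  bus=[BusRdX]  L0: P0=I P1=I P2=I P3=M  mem[L0]=30
7. P1: store L2 := 5  bus=[BusRdX]  L2: P0=I P1=M P2=I P3=I  mem[L2]=70
8. P1: store L4 := 9  bus=[BusRdX]  L4: P0=I P1=M P2=I P3=I  mem[L4]=54
9. P3: store L3 := 1  bus=[BusRdX]  L3: P0=I P1=I P2=I P3=M  mem[L3]=60
10. P3: store L0 := 63  bus=[-]  L0: P0=I P1=I P2=I P3=M  mem[L0]=30
11. P3: store L4 := 60  bus=[BusRdX,Flush]  L4: P0=I P1=I P2=I P3=M  mem[L4]=9
12. P0: store L4 := 22  bus=[BusRdX,Flush]  L4: P0=M P1=I P2=I P3=I  mem[L4]=60
13. P0: load  L4  bus=[-]  L4: P0=M P1=I P2=I P3=I  mem[L4]=60
14. P3: load  L4  bus=[BusRd,Flush]  L4: P0=S P1=I P2=I P3=S  mem[L4]=22

bus = BusRdX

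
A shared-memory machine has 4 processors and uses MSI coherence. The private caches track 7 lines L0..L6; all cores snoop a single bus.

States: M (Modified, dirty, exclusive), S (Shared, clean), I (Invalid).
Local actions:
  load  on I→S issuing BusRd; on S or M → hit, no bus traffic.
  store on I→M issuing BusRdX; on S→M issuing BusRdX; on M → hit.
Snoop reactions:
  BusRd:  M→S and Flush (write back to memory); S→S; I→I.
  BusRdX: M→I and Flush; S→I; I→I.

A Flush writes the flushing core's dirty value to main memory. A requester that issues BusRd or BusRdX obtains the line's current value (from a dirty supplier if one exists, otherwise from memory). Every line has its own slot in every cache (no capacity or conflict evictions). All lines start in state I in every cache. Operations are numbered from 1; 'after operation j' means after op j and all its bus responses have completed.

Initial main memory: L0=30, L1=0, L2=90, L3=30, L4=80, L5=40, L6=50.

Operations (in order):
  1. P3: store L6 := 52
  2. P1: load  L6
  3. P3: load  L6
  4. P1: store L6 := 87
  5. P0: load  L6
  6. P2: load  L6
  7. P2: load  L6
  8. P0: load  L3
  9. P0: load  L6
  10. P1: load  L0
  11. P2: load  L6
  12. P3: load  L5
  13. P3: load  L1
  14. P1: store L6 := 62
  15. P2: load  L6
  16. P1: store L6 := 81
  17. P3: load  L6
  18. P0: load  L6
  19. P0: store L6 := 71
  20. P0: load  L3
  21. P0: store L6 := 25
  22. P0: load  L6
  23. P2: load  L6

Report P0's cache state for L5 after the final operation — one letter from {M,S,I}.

state = I

1. P3: store L6 := 52  bus=[BusRdX]  L6: P0=I P1=I P2=I P3=M  mem[L6]=50
2. P1: load  L6  bus=[BusRd,Flush]  L6: P0=I P1=S P2=I P3=S  mem[L6]=52
3. P3: load  L6  bus=[-]  L6: P0=I P1=S P2=I P3=S  mem[L6]=52
4. P1: store L6 := 87  bus=[BusRdX]  L6: P0=I P1=M P2=I P3=I  mem[L6]=52
5. P0: load  L6  bus=[BusRd,Flush]  L6: P0=S P1=S P2=I P3=I  mem[L6]=87
6. P2: load  L6  bus=[BusRd]  L6: P0=S P1=S P2=S P3=I  mem[L6]=87
7. P2: load  L6  bus=[-]  L6: P0=S P1=S P2=S P3=I  mem[L6]=87
8. P0: load  L3  bus=[BusRd]  L3: P0=S P1=I P2=I P3=I  mem[L3]=30
9. P0: load  L6  bus=[-]  L6: P0=S P1=S P2=S P3=I  mem[L6]=87
10. P1: load  L0  bus=[BusRd]  L0: P0=I P1=S P2=I P3=I  mem[L0]=30
11. P2: load  L6  bus=[-]  L6: P0=S P1=S P2=S P3=I  mem[L6]=87
12. P3: load  L5  bus=[BusRd]  L5: P0=I P1=I P2=I P3=S  mem[L5]=40
13. P3: load  L1  bus=[BusRd]  L1: P0=I P1=I P2=I P3=S  mem[L1]=0
14. P1: store L6 := 62  bus=[BusRdX]  L6: P0=I P1=M P2=I P3=I  mem[L6]=87
15. P2: load  L6  bus=[BusRd,Flush]  L6: P0=I P1=S P2=S P3=I  mem[L6]=62
16. P1: store L6 := 81  bus=[BusRdX]  L6: P0=I P1=M P2=I P3=I  mem[L6]=62
17. P3: load  L6  bus=[BusRd,Flush]  L6: P0=I P1=S P2=I P3=S  mem[L6]=81
18. P0: load  L6  bus=[BusRd]  L6: P0=S P1=S P2=I P3=S  mem[L6]=81
19. P0: store L6 := 71  bus=[BusRdX]  L6: P0=M P1=I P2=I P3=I  mem[L6]=81
20. P0: load  L3  bus=[-]  L3: P0=S P1=I P2=I P3=I  mem[L3]=30
21. P0: store L6 := 25  bus=[-]  L6: P0=M P1=I P2=I P3=I  mem[L6]=81
22. P0: load  L6  bus=[-]  L6: P0=M P1=I P2=I P3=I  mem[L6]=81
23. P2: load  L6  bus=[BusRd,Flush]  L6: P0=S P1=I P2=S P3=I  mem[L6]=25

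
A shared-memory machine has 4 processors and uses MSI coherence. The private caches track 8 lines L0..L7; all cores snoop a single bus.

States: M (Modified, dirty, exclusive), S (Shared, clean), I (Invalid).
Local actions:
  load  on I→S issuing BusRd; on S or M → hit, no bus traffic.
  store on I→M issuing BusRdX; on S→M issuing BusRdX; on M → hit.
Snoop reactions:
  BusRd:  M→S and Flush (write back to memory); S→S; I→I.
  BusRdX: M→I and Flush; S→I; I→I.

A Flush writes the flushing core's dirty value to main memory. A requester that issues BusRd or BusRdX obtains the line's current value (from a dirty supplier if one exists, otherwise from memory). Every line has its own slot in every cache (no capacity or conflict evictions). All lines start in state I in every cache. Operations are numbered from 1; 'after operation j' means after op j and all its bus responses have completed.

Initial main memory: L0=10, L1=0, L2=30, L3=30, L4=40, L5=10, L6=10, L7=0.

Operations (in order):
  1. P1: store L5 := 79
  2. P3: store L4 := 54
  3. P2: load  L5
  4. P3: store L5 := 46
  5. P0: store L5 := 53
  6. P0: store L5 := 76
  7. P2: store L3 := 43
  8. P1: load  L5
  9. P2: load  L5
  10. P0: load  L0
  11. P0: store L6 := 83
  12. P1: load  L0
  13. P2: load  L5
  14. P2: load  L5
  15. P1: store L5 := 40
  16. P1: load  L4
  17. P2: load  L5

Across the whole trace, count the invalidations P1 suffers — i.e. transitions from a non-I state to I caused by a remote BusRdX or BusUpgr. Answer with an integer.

[1] P1: store L5 := 79 | P0:I, P1:M(79), P2:I, P3:I | bus: BusRdX
[2] P3: store L4 := 54 | P0:I, P1:I, P2:I, P3:M(54) | bus: BusRdX
[3] P2: load  L5 | P0:I, P1:S(79), P2:S(79), P3:I | bus: BusRd,Flush
[4] P3: store L5 := 46 | P0:I, P1:I, P2:I, P3:M(46) | bus: BusRdX
[5] P0: store L5 := 53 | P0:M(53), P1:I, P2:I, P3:I | bus: BusRdX,Flush
[6] P0: store L5 := 76 | P0:M(76), P1:I, P2:I, P3:I | bus: none
[7] P2: store L3 := 43 | P0:I, P1:I, P2:M(43), P3:I | bus: BusRdX
[8] P1: load  L5 | P0:S(76), P1:S(76), P2:I, P3:I | bus: BusRd,Flush
[9] P2: load  L5 | P0:S(76), P1:S(76), P2:S(76), P3:I | bus: BusRd
[10] P0: load  L0 | P0:S(10), P1:I, P2:I, P3:I | bus: BusRd
[11] P0: store L6 := 83 | P0:M(83), P1:I, P2:I, P3:I | bus: BusRdX
[12] P1: load  L0 | P0:S(10), P1:S(10), P2:I, P3:I | bus: BusRd
[13] P2: load  L5 | P0:S(76), P1:S(76), P2:S(76), P3:I | bus: none
[14] P2: load  L5 | P0:S(76), P1:S(76), P2:S(76), P3:I | bus: none
[15] P1: store L5 := 40 | P0:I, P1:M(40), P2:I, P3:I | bus: BusRdX
[16] P1: load  L4 | P0:I, P1:S(54), P2:I, P3:S(54) | bus: BusRd,Flush
[17] P2: load  L5 | P0:I, P1:S(40), P2:S(40), P3:I | bus: BusRd,Flush

invalidations = 1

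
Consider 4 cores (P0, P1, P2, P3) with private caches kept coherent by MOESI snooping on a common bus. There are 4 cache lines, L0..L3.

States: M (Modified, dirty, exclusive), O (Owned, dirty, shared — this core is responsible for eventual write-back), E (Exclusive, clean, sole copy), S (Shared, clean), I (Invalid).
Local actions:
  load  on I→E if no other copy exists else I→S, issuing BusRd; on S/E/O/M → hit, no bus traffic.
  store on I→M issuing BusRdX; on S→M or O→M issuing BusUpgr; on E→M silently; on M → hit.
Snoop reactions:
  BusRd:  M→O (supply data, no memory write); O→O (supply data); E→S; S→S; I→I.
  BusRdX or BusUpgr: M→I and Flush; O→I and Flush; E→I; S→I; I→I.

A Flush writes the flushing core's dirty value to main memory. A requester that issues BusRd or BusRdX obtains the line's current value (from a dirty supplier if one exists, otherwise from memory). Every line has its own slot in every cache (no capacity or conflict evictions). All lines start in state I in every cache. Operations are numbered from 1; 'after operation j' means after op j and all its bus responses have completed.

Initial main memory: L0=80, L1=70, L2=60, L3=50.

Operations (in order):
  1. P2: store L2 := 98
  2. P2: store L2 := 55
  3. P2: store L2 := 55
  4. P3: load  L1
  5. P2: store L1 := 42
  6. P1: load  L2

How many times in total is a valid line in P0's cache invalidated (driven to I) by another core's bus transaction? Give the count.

step 1: P2: store L2 := 98  ⟶  IIMI  (L2)  txn=BusRdX  M[L2]=60
step 2: P2: store L2 := 55  ⟶  IIMI  (L2)  txn=∅  M[L2]=60
step 3: P2: store L2 := 55  ⟶  IIMI  (L2)  txn=∅  M[L2]=60
step 4: P3: load  L1  ⟶  IIIE  (L1)  txn=BusRd  M[L1]=70
step 5: P2: store L1 := 42  ⟶  IIMI  (L1)  txn=BusRdX  M[L1]=70
step 6: P1: load  L2  ⟶  ISOI  (L2)  txn=BusRd  M[L2]=60

invalidations = 0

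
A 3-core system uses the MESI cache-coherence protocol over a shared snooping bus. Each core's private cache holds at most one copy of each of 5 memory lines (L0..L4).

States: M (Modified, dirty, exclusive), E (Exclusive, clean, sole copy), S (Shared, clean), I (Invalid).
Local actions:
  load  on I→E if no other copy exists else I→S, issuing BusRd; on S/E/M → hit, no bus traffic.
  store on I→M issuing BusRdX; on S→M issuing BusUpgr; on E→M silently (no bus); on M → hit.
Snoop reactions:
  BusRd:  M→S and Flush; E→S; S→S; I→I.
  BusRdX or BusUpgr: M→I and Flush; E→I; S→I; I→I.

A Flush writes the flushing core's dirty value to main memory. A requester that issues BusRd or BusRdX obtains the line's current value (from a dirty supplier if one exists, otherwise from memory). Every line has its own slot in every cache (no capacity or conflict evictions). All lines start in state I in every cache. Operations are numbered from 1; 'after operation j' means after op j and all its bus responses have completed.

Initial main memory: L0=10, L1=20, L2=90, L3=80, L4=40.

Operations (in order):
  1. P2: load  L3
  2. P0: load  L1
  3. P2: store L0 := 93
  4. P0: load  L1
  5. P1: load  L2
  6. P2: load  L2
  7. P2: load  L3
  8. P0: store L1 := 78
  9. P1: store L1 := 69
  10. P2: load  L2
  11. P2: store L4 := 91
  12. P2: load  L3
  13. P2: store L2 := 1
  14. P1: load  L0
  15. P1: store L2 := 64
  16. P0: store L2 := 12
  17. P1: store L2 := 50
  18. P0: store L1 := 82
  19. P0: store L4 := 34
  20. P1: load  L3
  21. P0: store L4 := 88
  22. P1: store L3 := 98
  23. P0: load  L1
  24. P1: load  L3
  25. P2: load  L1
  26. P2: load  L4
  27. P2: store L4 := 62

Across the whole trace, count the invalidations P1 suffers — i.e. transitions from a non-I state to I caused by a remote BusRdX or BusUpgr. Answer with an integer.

invalidations = 3

  op1 P2: load  L3 → I/I/E on L3; bus BusRd; mem=80
  op2 P0: load  L1 → E/I/I on L1; bus BusRd; mem=20
  op3 P2: store L0 := 93 → I/I/M on L0; bus BusRdX; mem=10
  op4 P0: load  L1 → E/I/I on L1; bus (none); mem=20
  op5 P1: load  L2 → I/E/I on L2; bus BusRd; mem=90
  op6 P2: load  L2 → I/S/S on L2; bus BusRd; mem=90
  op7 P2: load  L3 → I/I/E on L3; bus (none); mem=80
  op8 P0: store L1 := 78 → M/I/I on L1; bus (none); mem=20
  op9 P1: store L1 := 69 → I/M/I on L1; bus BusRdX Flush; mem=78
  op10 P2: load  L2 → I/S/S on L2; bus (none); mem=90
  op11 P2: store L4 := 91 → I/I/M on L4; bus BusRdX; mem=40
  op12 P2: load  L3 → I/I/E on L3; bus (none); mem=80
  op13 P2: store L2 := 1 → I/I/M on L2; bus BusUpgr; mem=90
  op14 P1: load  L0 → I/S/S on L0; bus BusRd Flush; mem=93
  op15 P1: store L2 := 64 → I/M/I on L2; bus BusRdX Flush; mem=1
  op16 P0: store L2 := 12 → M/I/I on L2; bus BusRdX Flush; mem=64
  op17 P1: store L2 := 50 → I/M/I on L2; bus BusRdX Flush; mem=12
  op18 P0: store L1 := 82 → M/I/I on L1; bus BusRdX Flush; mem=69
  op19 P0: store L4 := 34 → M/I/I on L4; bus BusRdX Flush; mem=91
  op20 P1: load  L3 → I/S/S on L3; bus BusRd; mem=80
  op21 P0: store L4 := 88 → M/I/I on L4; bus (none); mem=91
  op22 P1: store L3 := 98 → I/M/I on L3; bus BusUpgr; mem=80
  op23 P0: load  L1 → M/I/I on L1; bus (none); mem=69
  op24 P1: load  L3 → I/M/I on L3; bus (none); mem=80
  op25 P2: load  L1 → S/I/S on L1; bus BusRd Flush; mem=82
  op26 P2: load  L4 → S/I/S on L4; bus BusRd Flush; mem=88
  op27 P2: store L4 := 62 → I/I/M on L4; bus BusUpgr; mem=88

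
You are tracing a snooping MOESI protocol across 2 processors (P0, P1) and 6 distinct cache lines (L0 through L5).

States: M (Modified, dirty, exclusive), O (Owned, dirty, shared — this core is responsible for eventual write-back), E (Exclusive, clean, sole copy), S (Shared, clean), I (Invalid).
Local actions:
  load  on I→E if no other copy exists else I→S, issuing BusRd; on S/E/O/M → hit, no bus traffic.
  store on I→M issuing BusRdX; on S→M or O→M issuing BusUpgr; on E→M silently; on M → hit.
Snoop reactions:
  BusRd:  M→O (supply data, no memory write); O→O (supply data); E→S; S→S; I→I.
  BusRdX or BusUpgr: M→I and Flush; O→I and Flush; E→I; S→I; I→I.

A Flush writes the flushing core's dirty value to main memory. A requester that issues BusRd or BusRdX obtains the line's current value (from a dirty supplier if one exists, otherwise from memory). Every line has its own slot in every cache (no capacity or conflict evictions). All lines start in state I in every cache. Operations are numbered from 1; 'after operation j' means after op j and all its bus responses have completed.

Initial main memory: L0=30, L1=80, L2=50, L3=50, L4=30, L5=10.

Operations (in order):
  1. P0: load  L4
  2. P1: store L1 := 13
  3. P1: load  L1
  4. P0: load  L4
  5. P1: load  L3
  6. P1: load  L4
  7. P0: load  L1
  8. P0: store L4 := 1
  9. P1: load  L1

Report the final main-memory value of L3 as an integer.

memory[L3] = 50

step 1: P0: load  L4  ⟶  EI  (L4)  txn=BusRd  M[L4]=30
step 2: P1: store L1 := 13  ⟶  IM  (L1)  txn=BusRdX  M[L1]=80
step 3: P1: load  L1  ⟶  IM  (L1)  txn=∅  M[L1]=80
step 4: P0: load  L4  ⟶  EI  (L4)  txn=∅  M[L4]=30
step 5: P1: load  L3  ⟶  IE  (L3)  txn=BusRd  M[L3]=50
step 6: P1: load  L4  ⟶  SS  (L4)  txn=BusRd  M[L4]=30
step 7: P0: load  L1  ⟶  SO  (L1)  txn=BusRd  M[L1]=80
step 8: P0: store L4 := 1  ⟶  MI  (L4)  txn=BusUpgr  M[L4]=30
step 9: P1: load  L1  ⟶  SO  (L1)  txn=∅  M[L1]=80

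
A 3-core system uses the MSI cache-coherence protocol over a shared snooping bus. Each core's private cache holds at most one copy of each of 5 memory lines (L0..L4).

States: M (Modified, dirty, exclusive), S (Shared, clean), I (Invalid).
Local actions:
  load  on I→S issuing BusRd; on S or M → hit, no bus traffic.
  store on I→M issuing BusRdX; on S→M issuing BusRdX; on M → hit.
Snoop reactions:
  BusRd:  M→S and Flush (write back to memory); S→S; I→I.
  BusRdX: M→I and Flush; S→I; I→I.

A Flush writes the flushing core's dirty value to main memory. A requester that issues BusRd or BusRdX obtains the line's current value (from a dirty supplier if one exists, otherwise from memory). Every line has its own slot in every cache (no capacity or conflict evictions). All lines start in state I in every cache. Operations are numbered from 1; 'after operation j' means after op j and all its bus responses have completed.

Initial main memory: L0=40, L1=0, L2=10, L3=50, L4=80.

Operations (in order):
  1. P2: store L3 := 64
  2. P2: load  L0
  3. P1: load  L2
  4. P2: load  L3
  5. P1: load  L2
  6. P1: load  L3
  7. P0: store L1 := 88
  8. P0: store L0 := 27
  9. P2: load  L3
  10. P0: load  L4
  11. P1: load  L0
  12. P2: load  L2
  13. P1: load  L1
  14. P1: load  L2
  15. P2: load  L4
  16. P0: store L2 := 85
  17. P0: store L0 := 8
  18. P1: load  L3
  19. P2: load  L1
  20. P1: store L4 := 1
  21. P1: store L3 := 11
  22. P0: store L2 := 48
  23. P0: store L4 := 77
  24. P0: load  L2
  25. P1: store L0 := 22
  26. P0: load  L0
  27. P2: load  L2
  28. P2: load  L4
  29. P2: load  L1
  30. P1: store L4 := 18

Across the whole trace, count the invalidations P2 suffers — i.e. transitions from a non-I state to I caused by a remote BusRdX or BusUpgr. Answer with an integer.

step 1: P2: store L3 := 64  ⟶  IIM  (L3)  txn=BusRdX  M[L3]=50
step 2: P2: load  L0  ⟶  IIS  (L0)  txn=BusRd  M[L0]=40
step 3: P1: load  L2  ⟶  ISI  (L2)  txn=BusRd  M[L2]=10
step 4: P2: load  L3  ⟶  IIM  (L3)  txn=∅  M[L3]=50
step 5: P1: load  L2  ⟶  ISI  (L2)  txn=∅  M[L2]=10
step 6: P1: load  L3  ⟶  ISS  (L3)  txn=BusRd+Flush  M[L3]=64
step 7: P0: store L1 := 88  ⟶  MII  (L1)  txn=BusRdX  M[L1]=0
step 8: P0: store L0 := 27  ⟶  MII  (L0)  txn=BusRdX  M[L0]=40
step 9: P2: load  L3  ⟶  ISS  (L3)  txn=∅  M[L3]=64
step 10: P0: load  L4  ⟶  SII  (L4)  txn=BusRd  M[L4]=80
step 11: P1: load  L0  ⟶  SSI  (L0)  txn=BusRd+Flush  M[L0]=27
step 12: P2: load  L2  ⟶  ISS  (L2)  txn=BusRd  M[L2]=10
step 13: P1: load  L1  ⟶  SSI  (L1)  txn=BusRd+Flush  M[L1]=88
step 14: P1: load  L2  ⟶  ISS  (L2)  txn=∅  M[L2]=10
step 15: P2: load  L4  ⟶  SIS  (L4)  txn=BusRd  M[L4]=80
step 16: P0: store L2 := 85  ⟶  MII  (L2)  txn=BusRdX  M[L2]=10
step 17: P0: store L0 := 8  ⟶  MII  (L0)  txn=BusRdX  M[L0]=27
step 18: P1: load  L3  ⟶  ISS  (L3)  txn=∅  M[L3]=64
step 19: P2: load  L1  ⟶  SSS  (L1)  txn=BusRd  M[L1]=88
step 20: P1: store L4 := 1  ⟶  IMI  (L4)  txn=BusRdX  M[L4]=80
step 21: P1: store L3 := 11  ⟶  IMI  (L3)  txn=BusRdX  M[L3]=64
step 22: P0: store L2 := 48  ⟶  MII  (L2)  txn=∅  M[L2]=10
step 23: P0: store L4 := 77  ⟶  MII  (L4)  txn=BusRdX+Flush  M[L4]=1
step 24: P0: load  L2  ⟶  MII  (L2)  txn=∅  M[L2]=10
step 25: P1: store L0 := 22  ⟶  IMI  (L0)  txn=BusRdX+Flush  M[L0]=8
step 26: P0: load  L0  ⟶  SSI  (L0)  txn=BusRd+Flush  M[L0]=22
step 27: P2: load  L2  ⟶  SIS  (L2)  txn=BusRd+Flush  M[L2]=48
step 28: P2: load  L4  ⟶  SIS  (L4)  txn=BusRd+Flush  M[L4]=77
step 29: P2: load  L1  ⟶  SSS  (L1)  txn=∅  M[L1]=88
step 30: P1: store L4 := 18  ⟶  IMI  (L4)  txn=BusRdX  M[L4]=77

invalidations = 5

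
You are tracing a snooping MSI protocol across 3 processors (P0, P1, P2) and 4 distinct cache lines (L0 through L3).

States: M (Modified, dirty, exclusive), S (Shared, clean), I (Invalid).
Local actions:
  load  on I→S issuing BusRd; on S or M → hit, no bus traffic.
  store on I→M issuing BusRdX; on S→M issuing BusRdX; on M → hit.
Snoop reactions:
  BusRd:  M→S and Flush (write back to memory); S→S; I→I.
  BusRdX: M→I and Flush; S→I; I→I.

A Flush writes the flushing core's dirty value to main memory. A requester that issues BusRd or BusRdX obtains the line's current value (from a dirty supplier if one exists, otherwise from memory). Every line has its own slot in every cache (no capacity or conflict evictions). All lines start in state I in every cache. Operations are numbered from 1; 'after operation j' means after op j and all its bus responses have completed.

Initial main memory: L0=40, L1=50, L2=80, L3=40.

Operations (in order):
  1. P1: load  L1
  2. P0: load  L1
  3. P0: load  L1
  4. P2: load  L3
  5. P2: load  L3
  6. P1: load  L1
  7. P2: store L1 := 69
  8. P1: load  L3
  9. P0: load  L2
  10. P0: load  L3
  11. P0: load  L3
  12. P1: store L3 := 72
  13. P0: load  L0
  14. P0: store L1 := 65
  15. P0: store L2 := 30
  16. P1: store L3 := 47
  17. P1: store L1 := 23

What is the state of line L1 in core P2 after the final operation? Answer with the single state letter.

1. P1: load  L1  bus=[BusRd]  L1: P0=I P1=S P2=I  mem[L1]=50
2. P0: load  L1  bus=[BusRd]  L1: P0=S P1=S P2=I  mem[L1]=50
3. P0: load  L1  bus=[-]  L1: P0=S P1=S P2=I  mem[L1]=50
4. P2: load  L3  bus=[BusRd]  L3: P0=I P1=I P2=S  mem[L3]=40
5. P2: load  L3  bus=[-]  L3: P0=I P1=I P2=S  mem[L3]=40
6. P1: load  L1  bus=[-]  L1: P0=S P1=S P2=I  mem[L1]=50
7. P2: store L1 := 69  bus=[BusRdX]  L1: P0=I P1=I P2=M  mem[L1]=50
8. P1: load  L3  bus=[BusRd]  L3: P0=I P1=S P2=S  mem[L3]=40
9. P0: load  L2  bus=[BusRd]  L2: P0=S P1=I P2=I  mem[L2]=80
10. P0: load  L3  bus=[BusRd]  L3: P0=S P1=S P2=S  mem[L3]=40
11. P0: load  L3  bus=[-]  L3: P0=S P1=S P2=S  mem[L3]=40
12. P1: store L3 := 72  bus=[BusRdX]  L3: P0=I P1=M P2=I  mem[L3]=40
13. P0: load  L0  bus=[BusRd]  L0: P0=S P1=I P2=I  mem[L0]=40
14. P0: store L1 := 65  bus=[BusRdX,Flush]  L1: P0=M P1=I P2=I  mem[L1]=69
15. P0: store L2 := 30  bus=[BusRdX]  L2: P0=M P1=I P2=I  mem[L2]=80
16. P1: store L3 := 47  bus=[-]  L3: P0=I P1=M P2=I  mem[L3]=40
17. P1: store L1 := 23  bus=[BusRdX,Flush]  L1: P0=I P1=M P2=I  mem[L1]=65

state = I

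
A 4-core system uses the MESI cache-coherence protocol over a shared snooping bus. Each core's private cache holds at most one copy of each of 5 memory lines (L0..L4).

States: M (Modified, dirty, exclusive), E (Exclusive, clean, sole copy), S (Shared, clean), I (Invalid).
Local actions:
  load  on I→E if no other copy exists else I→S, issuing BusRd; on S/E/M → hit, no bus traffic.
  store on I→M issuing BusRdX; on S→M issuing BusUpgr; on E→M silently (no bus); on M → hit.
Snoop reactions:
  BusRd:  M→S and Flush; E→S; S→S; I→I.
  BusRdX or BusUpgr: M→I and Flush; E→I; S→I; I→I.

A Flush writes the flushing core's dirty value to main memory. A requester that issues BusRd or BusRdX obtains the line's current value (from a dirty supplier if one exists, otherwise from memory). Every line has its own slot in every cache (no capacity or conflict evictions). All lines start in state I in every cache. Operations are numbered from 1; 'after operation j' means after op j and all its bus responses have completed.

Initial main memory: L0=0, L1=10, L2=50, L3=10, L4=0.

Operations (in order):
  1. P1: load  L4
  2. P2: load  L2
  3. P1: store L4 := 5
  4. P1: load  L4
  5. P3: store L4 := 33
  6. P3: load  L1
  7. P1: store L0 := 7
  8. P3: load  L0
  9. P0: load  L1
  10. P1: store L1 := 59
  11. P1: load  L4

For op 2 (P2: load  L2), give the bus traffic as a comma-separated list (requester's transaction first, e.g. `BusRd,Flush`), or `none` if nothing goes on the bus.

bus = BusRd

[1] P1: load  L4 | P0:I, P1:E(0), P2:I, P3:I | bus: BusRd
[2] P2: load  L2 | P0:I, P1:I, P2:E(50), P3:I | bus: BusRd
[3] P1: store L4 := 5 | P0:I, P1:M(5), P2:I, P3:I | bus: none
[4] P1: load  L4 | P0:I, P1:M(5), P2:I, P3:I | bus: none
[5] P3: store L4 := 33 | P0:I, P1:I, P2:I, P3:M(33) | bus: BusRdX,Flush
[6] P3: load  L1 | P0:I, P1:I, P2:I, P3:E(10) | bus: BusRd
[7] P1: store L0 := 7 | P0:I, P1:M(7), P2:I, P3:I | bus: BusRdX
[8] P3: load  L0 | P0:I, P1:S(7), P2:I, P3:S(7) | bus: BusRd,Flush
[9] P0: load  L1 | P0:S(10), P1:I, P2:I, P3:S(10) | bus: BusRd
[10] P1: store L1 := 59 | P0:I, P1:M(59), P2:I, P3:I | bus: BusRdX
[11] P1: load  L4 | P0:I, P1:S(33), P2:I, P3:S(33) | bus: BusRd,Flush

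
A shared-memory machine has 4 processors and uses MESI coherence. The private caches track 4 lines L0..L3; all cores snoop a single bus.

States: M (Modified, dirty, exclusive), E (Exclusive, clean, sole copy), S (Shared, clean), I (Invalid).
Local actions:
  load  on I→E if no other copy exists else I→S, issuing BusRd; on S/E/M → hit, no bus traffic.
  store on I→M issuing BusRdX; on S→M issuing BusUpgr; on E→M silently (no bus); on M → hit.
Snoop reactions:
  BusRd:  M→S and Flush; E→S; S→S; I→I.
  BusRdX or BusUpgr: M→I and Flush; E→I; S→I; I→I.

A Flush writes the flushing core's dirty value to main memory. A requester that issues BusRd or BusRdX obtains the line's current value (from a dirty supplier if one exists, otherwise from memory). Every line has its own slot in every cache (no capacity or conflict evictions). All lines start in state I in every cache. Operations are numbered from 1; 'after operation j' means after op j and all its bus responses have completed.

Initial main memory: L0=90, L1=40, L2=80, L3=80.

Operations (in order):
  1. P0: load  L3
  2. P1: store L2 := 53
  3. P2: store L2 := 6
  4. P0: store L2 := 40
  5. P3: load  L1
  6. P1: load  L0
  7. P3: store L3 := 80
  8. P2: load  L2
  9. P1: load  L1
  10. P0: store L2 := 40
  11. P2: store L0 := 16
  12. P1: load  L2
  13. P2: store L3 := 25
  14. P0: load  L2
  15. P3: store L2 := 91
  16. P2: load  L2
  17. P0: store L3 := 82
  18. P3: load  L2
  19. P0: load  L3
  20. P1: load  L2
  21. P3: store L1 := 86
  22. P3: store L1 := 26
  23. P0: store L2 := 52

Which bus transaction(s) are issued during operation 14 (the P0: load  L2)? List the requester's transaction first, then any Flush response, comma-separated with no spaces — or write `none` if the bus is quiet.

1. P0: load  L3  bus=[BusRd]  L3: P0=E P1=I P2=I P3=I  mem[L3]=80
2. P1: store L2 := 53  bus=[BusRdX]  L2: P0=I P1=M P2=I P3=I  mem[L2]=80
3. P2: store L2 := 6  bus=[BusRdX,Flush]  L2: P0=I P1=I P2=M P3=I  mem[L2]=53
4. P0: store L2 := 40  bus=[BusRdX,Flush]  L2: P0=M P1=I P2=I P3=I  mem[L2]=6
5. P3: load  L1  bus=[BusRd]  L1: P0=I P1=I P2=I P3=E  mem[L1]=40
6. P1: load  L0  bus=[BusRd]  L0: P0=I P1=E P2=I P3=I  mem[L0]=90
7. P3: store L3 := 80  bus=[BusRdX]  L3: P0=I P1=I P2=I P3=M  mem[L3]=80
8. P2: load  L2  bus=[BusRd,Flush]  L2: P0=S P1=I P2=S P3=I  mem[L2]=40
9. P1: load  L1  bus=[BusRd]  L1: P0=I P1=S P2=I P3=S  mem[L1]=40
10. P0: store L2 := 40  bus=[BusUpgr]  L2: P0=M P1=I P2=I P3=I  mem[L2]=40
11. P2: store L0 := 16  bus=[BusRdX]  L0: P0=I P1=I P2=M P3=I  mem[L0]=90
12. P1: load  L2  bus=[BusRd,Flush]  L2: P0=S P1=S P2=I P3=I  mem[L2]=40
13. P2: store L3 := 25  bus=[BusRdX,Flush]  L3: P0=I P1=I P2=M P3=I  mem[L3]=80
14. P0: load  L2  bus=[-]  L2: P0=S P1=S P2=I P3=I  mem[L2]=40
15. P3: store L2 := 91  bus=[BusRdX]  L2: P0=I P1=I P2=I P3=M  mem[L2]=40
16. P2: load  L2  bus=[BusRd,Flush]  L2: P0=I P1=I P2=S P3=S  mem[L2]=91
17. P0: store L3 := 82  bus=[BusRdX,Flush]  L3: P0=M P1=I P2=I P3=I  mem[L3]=25
18. P3: load  L2  bus=[-]  L2: P0=I P1=I P2=S P3=S  mem[L2]=91
19. P0: load  L3  bus=[-]  L3: P0=M P1=I P2=I P3=I  mem[L3]=25
20. P1: load  L2  bus=[BusRd]  L2: P0=I P1=S P2=S P3=S  mem[L2]=91
21. P3: store L1 := 86  bus=[BusUpgr]  L1: P0=I P1=I P2=I P3=M  mem[L1]=40
22. P3: store L1 := 26  bus=[-]  L1: P0=I P1=I P2=I P3=M  mem[L1]=40
23. P0: store L2 := 52  bus=[BusRdX]  L2: P0=M P1=I P2=I P3=I  mem[L2]=91

bus = none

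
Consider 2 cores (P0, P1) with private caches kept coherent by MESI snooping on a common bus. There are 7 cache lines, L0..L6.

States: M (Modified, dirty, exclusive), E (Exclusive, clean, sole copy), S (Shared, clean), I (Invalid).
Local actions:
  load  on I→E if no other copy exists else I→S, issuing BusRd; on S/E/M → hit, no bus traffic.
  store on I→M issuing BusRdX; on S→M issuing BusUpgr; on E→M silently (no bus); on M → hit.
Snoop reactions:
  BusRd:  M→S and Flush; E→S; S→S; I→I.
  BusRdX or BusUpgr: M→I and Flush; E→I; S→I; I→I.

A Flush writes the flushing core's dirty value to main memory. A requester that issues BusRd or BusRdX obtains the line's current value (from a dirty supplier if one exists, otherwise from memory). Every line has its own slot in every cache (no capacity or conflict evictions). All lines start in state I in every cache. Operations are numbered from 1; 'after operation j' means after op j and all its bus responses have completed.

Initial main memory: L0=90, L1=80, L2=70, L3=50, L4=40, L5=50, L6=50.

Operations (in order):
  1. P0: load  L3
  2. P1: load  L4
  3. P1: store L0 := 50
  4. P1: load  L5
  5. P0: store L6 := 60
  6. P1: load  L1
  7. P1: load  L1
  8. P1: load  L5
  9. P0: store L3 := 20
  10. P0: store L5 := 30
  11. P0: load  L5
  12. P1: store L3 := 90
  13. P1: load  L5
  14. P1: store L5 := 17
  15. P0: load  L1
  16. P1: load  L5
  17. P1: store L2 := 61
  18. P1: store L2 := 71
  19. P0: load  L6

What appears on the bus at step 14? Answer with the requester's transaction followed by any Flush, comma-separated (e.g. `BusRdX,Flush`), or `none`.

bus = BusUpgr

step 1: P0: load  L3  ⟶  EI  (L3)  txn=BusRd  M[L3]=50
step 2: P1: load  L4  ⟶  IE  (L4)  txn=BusRd  M[L4]=40
step 3: P1: store L0 := 50  ⟶  IM  (L0)  txn=BusRdX  M[L0]=90
step 4: P1: load  L5  ⟶  IE  (L5)  txn=BusRd  M[L5]=50
step 5: P0: store L6 := 60  ⟶  MI  (L6)  txn=BusRdX  M[L6]=50
step 6: P1: load  L1  ⟶  IE  (L1)  txn=BusRd  M[L1]=80
step 7: P1: load  L1  ⟶  IE  (L1)  txn=∅  M[L1]=80
step 8: P1: load  L5  ⟶  IE  (L5)  txn=∅  M[L5]=50
step 9: P0: store L3 := 20  ⟶  MI  (L3)  txn=∅  M[L3]=50
step 10: P0: store L5 := 30  ⟶  MI  (L5)  txn=BusRdX  M[L5]=50
step 11: P0: load  L5  ⟶  MI  (L5)  txn=∅  M[L5]=50
step 12: P1: store L3 := 90  ⟶  IM  (L3)  txn=BusRdX+Flush  M[L3]=20
step 13: P1: load  L5  ⟶  SS  (L5)  txn=BusRd+Flush  M[L5]=30
step 14: P1: store L5 := 17  ⟶  IM  (L5)  txn=BusUpgr  M[L5]=30
step 15: P0: load  L1  ⟶  SS  (L1)  txn=BusRd  M[L1]=80
step 16: P1: load  L5  ⟶  IM  (L5)  txn=∅  M[L5]=30
step 17: P1: store L2 := 61  ⟶  IM  (L2)  txn=BusRdX  M[L2]=70
step 18: P1: store L2 := 71  ⟶  IM  (L2)  txn=∅  M[L2]=70
step 19: P0: load  L6  ⟶  MI  (L6)  txn=∅  M[L6]=50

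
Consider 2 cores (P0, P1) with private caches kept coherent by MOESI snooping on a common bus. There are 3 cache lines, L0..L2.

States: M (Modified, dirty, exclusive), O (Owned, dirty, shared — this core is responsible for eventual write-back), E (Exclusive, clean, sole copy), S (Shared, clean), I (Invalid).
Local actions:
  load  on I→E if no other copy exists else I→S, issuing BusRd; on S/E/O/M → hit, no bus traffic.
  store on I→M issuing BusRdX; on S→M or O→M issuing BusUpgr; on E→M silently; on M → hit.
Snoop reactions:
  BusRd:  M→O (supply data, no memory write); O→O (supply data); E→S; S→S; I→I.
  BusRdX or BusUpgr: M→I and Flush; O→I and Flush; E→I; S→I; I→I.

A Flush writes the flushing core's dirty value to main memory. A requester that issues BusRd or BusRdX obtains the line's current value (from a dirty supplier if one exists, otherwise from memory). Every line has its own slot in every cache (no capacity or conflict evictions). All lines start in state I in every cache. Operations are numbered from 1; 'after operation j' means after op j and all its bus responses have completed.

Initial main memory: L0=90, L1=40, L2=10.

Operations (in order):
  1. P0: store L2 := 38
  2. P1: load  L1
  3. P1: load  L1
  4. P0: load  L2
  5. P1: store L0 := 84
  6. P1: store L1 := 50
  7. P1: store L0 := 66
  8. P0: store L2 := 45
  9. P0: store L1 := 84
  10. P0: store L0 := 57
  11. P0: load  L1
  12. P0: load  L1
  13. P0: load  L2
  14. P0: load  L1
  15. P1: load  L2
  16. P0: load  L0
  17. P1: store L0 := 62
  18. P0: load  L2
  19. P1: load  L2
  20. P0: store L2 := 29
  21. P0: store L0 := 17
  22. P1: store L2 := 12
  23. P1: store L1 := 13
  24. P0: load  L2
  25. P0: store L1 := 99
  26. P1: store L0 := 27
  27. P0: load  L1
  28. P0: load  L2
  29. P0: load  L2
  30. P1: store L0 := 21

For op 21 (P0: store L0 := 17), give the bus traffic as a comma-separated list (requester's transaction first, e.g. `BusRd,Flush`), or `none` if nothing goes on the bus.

bus = BusRdX,Flush

step 1: P0: store L2 := 38  ⟶  MI  (L2)  txn=BusRdX  M[L2]=10
step 2: P1: load  L1  ⟶  IE  (L1)  txn=BusRd  M[L1]=40
step 3: P1: load  L1  ⟶  IE  (L1)  txn=∅  M[L1]=40
step 4: P0: load  L2  ⟶  MI  (L2)  txn=∅  M[L2]=10
step 5: P1: store L0 := 84  ⟶  IM  (L0)  txn=BusRdX  M[L0]=90
step 6: P1: store L1 := 50  ⟶  IM  (L1)  txn=∅  M[L1]=40
step 7: P1: store L0 := 66  ⟶  IM  (L0)  txn=∅  M[L0]=90
step 8: P0: store L2 := 45  ⟶  MI  (L2)  txn=∅  M[L2]=10
step 9: P0: store L1 := 84  ⟶  MI  (L1)  txn=BusRdX+Flush  M[L1]=50
step 10: P0: store L0 := 57  ⟶  MI  (L0)  txn=BusRdX+Flush  M[L0]=66
step 11: P0: load  L1  ⟶  MI  (L1)  txn=∅  M[L1]=50
step 12: P0: load  L1  ⟶  MI  (L1)  txn=∅  M[L1]=50
step 13: P0: load  L2  ⟶  MI  (L2)  txn=∅  M[L2]=10
step 14: P0: load  L1  ⟶  MI  (L1)  txn=∅  M[L1]=50
step 15: P1: load  L2  ⟶  OS  (L2)  txn=BusRd  M[L2]=10
step 16: P0: load  L0  ⟶  MI  (L0)  txn=∅  M[L0]=66
step 17: P1: store L0 := 62  ⟶  IM  (L0)  txn=BusRdX+Flush  M[L0]=57
step 18: P0: load  L2  ⟶  OS  (L2)  txn=∅  M[L2]=10
step 19: P1: load  L2  ⟶  OS  (L2)  txn=∅  M[L2]=10
step 20: P0: store L2 := 29  ⟶  MI  (L2)  txn=BusUpgr  M[L2]=10
step 21: P0: store L0 := 17  ⟶  MI  (L0)  txn=BusRdX+Flush  M[L0]=62
step 22: P1: store L2 := 12  ⟶  IM  (L2)  txn=BusRdX+Flush  M[L2]=29
step 23: P1: store L1 := 13  ⟶  IM  (L1)  txn=BusRdX+Flush  M[L1]=84
step 24: P0: load  L2  ⟶  SO  (L2)  txn=BusRd  M[L2]=29
step 25: P0: store L1 := 99  ⟶  MI  (L1)  txn=BusRdX+Flush  M[L1]=13
step 26: P1: store L0 := 27  ⟶  IM  (L0)  txn=BusRdX+Flush  M[L0]=17
step 27: P0: load  L1  ⟶  MI  (L1)  txn=∅  M[L1]=13
step 28: P0: load  L2  ⟶  SO  (L2)  txn=∅  M[L2]=29
step 29: P0: load  L2  ⟶  SO  (L2)  txn=∅  M[L2]=29
step 30: P1: store L0 := 21  ⟶  IM  (L0)  txn=∅  M[L0]=17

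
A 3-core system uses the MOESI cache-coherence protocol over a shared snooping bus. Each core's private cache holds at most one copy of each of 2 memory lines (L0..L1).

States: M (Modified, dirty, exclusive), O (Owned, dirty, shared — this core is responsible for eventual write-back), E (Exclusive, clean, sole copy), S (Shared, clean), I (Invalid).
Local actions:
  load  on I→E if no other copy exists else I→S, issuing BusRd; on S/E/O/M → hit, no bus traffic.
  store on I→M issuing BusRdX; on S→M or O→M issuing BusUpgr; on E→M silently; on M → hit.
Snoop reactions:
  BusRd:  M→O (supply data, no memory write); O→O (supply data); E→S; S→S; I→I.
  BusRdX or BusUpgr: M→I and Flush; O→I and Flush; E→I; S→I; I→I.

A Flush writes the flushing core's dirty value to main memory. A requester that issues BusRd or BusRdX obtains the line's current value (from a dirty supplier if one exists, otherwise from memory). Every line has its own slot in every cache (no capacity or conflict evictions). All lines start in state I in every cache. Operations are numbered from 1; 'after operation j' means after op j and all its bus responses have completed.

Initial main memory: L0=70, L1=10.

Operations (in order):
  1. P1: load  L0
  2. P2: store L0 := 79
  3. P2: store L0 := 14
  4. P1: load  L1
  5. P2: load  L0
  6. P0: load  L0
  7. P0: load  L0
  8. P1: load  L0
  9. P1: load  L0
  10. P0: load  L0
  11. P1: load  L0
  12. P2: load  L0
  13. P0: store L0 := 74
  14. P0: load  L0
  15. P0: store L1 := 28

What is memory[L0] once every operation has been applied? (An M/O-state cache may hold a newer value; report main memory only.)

memory[L0] = 14

[1] P1: load  L0 | P0:I, P1:E(70), P2:I | bus: BusRd
[2] P2: store L0 := 79 | P0:I, P1:I, P2:M(79) | bus: BusRdX
[3] P2: store L0 := 14 | P0:I, P1:I, P2:M(14) | bus: none
[4] P1: load  L1 | P0:I, P1:E(10), P2:I | bus: BusRd
[5] P2: load  L0 | P0:I, P1:I, P2:M(14) | bus: none
[6] P0: load  L0 | P0:S(14), P1:I, P2:O(14) | bus: BusRd
[7] P0: load  L0 | P0:S(14), P1:I, P2:O(14) | bus: none
[8] P1: load  L0 | P0:S(14), P1:S(14), P2:O(14) | bus: BusRd
[9] P1: load  L0 | P0:S(14), P1:S(14), P2:O(14) | bus: none
[10] P0: load  L0 | P0:S(14), P1:S(14), P2:O(14) | bus: none
[11] P1: load  L0 | P0:S(14), P1:S(14), P2:O(14) | bus: none
[12] P2: load  L0 | P0:S(14), P1:S(14), P2:O(14) | bus: none
[13] P0: store L0 := 74 | P0:M(74), P1:I, P2:I | bus: BusUpgr,Flush
[14] P0: load  L0 | P0:M(74), P1:I, P2:I | bus: none
[15] P0: store L1 := 28 | P0:M(28), P1:I, P2:I | bus: BusRdX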